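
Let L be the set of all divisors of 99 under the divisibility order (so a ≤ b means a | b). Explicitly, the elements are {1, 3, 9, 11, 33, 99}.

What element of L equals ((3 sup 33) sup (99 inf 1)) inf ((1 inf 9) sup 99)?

3 ∨ 33 = 33
99 ∧ 1 = 1
33 ∨ 1 = 33
1 ∧ 9 = 1
1 ∨ 99 = 99
33 ∧ 99 = 33

33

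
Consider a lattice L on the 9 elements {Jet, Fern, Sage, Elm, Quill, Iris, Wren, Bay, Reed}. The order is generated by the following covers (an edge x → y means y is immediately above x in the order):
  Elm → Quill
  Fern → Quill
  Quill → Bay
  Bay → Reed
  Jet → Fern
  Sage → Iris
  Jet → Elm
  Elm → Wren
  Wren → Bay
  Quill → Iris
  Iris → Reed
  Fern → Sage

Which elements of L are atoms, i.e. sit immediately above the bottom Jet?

The atoms are exactly the elements that cover Jet: Elm, Fern.

Elm, Fern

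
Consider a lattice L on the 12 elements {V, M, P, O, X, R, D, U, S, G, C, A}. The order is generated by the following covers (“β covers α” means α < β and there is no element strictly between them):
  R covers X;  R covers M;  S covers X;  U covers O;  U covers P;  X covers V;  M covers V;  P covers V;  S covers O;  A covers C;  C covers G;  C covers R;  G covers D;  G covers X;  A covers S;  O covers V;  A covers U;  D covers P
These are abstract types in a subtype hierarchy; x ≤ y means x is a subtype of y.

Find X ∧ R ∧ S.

X

Common lower bounds of {X, R, S}: V, X.
The greatest among these is X.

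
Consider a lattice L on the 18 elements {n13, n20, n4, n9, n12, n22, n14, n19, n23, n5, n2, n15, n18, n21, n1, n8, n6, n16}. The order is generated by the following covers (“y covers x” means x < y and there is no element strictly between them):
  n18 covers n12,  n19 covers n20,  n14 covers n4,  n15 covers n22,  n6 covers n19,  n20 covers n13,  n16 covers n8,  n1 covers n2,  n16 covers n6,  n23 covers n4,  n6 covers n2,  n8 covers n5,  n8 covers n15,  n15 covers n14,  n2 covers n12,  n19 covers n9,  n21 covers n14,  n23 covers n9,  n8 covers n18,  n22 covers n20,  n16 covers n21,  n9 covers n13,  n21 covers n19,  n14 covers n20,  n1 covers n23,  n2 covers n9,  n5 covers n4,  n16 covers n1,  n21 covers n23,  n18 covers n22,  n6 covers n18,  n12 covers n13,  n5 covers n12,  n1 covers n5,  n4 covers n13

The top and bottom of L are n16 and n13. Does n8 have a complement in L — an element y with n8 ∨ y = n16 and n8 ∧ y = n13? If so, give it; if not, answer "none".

Need y with n8 ∨ y = n16 and n8 ∧ y = n13.
Checking each element gives: n9.

n9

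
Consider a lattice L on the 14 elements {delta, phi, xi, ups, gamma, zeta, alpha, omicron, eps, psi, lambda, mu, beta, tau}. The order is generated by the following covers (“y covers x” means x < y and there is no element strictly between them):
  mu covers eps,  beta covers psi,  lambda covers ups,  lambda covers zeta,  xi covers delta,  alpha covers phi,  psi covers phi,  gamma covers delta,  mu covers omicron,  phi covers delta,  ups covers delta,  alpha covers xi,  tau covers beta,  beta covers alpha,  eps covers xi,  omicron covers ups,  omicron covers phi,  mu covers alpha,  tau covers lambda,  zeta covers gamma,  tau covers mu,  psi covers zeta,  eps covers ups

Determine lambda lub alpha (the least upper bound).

Common upper bounds of {lambda, alpha}: tau.
The least among these is tau.

tau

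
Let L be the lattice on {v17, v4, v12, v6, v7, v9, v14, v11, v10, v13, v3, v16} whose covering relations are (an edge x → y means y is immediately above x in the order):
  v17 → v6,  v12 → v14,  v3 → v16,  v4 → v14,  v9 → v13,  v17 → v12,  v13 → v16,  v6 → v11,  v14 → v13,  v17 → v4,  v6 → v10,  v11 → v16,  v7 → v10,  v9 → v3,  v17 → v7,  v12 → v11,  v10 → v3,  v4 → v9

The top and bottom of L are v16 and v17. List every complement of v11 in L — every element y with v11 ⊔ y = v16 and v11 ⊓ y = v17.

Need y with v11 ∨ y = v16 and v11 ∧ y = v17.
Checking each element gives: v4, v7, v9.

v4, v7, v9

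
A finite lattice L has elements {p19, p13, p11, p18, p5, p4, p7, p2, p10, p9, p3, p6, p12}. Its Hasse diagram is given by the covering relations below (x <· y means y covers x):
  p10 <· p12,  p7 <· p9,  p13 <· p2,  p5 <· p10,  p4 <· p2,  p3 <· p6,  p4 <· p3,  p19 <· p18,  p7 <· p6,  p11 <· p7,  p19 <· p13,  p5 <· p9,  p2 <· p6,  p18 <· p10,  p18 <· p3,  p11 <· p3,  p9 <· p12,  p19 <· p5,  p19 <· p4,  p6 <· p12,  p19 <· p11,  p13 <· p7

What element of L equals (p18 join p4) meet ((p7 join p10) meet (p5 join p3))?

p3

p18 ∨ p4 = p3
p7 ∨ p10 = p12
p5 ∨ p3 = p12
p12 ∧ p12 = p12
p3 ∧ p12 = p3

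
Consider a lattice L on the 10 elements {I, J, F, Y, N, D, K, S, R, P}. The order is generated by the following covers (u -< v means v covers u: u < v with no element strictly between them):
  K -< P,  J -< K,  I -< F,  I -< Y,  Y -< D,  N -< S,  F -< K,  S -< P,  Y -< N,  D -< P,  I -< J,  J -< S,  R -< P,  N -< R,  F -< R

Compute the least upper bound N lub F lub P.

P

Common upper bounds of {N, F, P}: P.
The least among these is P.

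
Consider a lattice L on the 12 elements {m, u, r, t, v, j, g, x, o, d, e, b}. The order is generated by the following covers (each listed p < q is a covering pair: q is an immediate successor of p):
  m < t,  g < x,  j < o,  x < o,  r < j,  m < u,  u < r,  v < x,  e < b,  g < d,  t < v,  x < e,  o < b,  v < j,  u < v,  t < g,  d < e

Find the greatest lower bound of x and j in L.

v

Common lower bounds of {x, j}: m, t, u, v.
The greatest among these is v.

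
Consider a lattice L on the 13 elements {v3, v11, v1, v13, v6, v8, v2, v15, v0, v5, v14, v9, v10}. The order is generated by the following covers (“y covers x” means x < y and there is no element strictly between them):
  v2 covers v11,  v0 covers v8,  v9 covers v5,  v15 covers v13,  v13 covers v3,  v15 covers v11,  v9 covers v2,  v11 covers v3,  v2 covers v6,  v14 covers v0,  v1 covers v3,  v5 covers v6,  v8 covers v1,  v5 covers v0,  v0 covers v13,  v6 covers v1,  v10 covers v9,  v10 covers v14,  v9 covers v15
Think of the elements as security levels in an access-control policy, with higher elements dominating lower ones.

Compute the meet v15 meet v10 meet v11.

v11

Common lower bounds of {v15, v10, v11}: v11, v3.
The greatest among these is v11.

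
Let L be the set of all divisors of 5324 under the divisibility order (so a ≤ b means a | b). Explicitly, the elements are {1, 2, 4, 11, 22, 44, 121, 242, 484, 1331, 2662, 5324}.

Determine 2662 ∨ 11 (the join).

Common upper bounds of {2662, 11}: 2662, 5324.
The least among these is 2662.

2662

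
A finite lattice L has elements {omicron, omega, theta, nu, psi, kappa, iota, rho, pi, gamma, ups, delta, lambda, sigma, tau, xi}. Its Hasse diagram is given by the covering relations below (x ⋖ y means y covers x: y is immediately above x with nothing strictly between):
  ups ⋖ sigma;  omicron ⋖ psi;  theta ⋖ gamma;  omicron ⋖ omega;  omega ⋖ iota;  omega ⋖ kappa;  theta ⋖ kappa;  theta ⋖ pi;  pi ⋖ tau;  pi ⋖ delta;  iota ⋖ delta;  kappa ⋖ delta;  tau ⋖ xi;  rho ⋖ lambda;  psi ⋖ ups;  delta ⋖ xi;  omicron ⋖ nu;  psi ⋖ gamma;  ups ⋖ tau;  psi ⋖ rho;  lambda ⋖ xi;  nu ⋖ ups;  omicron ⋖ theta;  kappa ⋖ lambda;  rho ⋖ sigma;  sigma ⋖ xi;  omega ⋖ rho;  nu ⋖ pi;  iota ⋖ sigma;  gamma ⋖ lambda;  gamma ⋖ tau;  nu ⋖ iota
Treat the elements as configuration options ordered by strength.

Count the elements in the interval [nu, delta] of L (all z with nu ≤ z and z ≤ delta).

The interval [nu, delta] = {delta, iota, nu, pi}, which has 4 elements.

4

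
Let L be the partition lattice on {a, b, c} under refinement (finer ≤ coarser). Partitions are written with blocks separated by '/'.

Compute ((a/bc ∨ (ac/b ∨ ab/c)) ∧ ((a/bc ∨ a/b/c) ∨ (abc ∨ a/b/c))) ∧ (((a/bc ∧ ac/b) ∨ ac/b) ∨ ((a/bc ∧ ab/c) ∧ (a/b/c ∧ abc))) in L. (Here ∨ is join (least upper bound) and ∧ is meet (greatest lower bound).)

ac/b ∨ ab/c = abc
a/bc ∨ abc = abc
a/bc ∨ a/b/c = a/bc
abc ∨ a/b/c = abc
a/bc ∨ abc = abc
abc ∧ abc = abc
a/bc ∧ ac/b = a/b/c
a/b/c ∨ ac/b = ac/b
a/bc ∧ ab/c = a/b/c
a/b/c ∧ abc = a/b/c
a/b/c ∧ a/b/c = a/b/c
ac/b ∨ a/b/c = ac/b
abc ∧ ac/b = ac/b

ac/b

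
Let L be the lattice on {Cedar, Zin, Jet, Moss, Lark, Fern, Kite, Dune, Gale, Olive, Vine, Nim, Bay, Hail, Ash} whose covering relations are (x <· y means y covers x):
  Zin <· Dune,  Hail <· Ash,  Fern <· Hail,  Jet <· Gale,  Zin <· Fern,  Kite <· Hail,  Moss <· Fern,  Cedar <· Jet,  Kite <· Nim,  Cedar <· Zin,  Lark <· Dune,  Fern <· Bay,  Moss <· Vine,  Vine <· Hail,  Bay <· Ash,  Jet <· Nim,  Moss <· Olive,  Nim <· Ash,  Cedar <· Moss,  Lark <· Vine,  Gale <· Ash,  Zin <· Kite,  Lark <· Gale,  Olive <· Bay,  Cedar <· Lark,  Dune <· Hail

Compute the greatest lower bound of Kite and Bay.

Zin

Common lower bounds of {Kite, Bay}: Cedar, Zin.
The greatest among these is Zin.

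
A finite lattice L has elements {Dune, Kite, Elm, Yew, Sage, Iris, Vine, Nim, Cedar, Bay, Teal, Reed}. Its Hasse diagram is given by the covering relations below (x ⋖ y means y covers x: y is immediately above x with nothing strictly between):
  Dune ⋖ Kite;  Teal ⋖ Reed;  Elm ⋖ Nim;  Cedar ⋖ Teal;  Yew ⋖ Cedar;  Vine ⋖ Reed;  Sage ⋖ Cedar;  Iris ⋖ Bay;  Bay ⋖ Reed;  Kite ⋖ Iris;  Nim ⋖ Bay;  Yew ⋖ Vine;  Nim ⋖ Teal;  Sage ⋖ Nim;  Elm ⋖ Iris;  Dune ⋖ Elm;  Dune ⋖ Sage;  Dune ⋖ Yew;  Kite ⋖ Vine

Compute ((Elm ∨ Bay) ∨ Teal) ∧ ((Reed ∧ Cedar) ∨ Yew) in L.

Cedar

Elm ∨ Bay = Bay
Bay ∨ Teal = Reed
Reed ∧ Cedar = Cedar
Cedar ∨ Yew = Cedar
Reed ∧ Cedar = Cedar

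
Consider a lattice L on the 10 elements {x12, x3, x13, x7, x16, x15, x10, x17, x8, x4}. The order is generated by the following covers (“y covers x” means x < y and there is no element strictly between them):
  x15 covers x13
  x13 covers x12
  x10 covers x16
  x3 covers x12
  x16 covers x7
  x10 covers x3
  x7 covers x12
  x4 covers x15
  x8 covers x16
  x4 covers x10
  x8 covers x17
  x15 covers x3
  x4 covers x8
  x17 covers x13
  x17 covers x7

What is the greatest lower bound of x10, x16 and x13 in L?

x12

Common lower bounds of {x10, x16, x13}: x12.
The greatest among these is x12.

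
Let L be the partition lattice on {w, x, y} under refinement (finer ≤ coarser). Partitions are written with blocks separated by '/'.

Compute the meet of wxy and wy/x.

Common lower bounds of {wxy, wy/x}: w/x/y, wy/x.
The greatest among these is wy/x.

wy/x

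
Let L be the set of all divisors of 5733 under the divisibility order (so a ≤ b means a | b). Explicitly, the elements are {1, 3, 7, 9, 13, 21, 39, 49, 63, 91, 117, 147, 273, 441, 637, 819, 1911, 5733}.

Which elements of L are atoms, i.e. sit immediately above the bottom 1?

The atoms are exactly the elements that cover 1: 13, 3, 7.

13, 3, 7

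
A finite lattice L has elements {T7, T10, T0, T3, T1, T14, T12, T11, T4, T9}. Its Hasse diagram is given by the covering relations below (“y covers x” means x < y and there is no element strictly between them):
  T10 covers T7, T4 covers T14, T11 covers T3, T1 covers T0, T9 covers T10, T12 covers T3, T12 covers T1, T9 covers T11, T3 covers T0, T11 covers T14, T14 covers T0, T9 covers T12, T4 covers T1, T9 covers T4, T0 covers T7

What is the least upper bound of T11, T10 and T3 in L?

Common upper bounds of {T11, T10, T3}: T9.
The least among these is T9.

T9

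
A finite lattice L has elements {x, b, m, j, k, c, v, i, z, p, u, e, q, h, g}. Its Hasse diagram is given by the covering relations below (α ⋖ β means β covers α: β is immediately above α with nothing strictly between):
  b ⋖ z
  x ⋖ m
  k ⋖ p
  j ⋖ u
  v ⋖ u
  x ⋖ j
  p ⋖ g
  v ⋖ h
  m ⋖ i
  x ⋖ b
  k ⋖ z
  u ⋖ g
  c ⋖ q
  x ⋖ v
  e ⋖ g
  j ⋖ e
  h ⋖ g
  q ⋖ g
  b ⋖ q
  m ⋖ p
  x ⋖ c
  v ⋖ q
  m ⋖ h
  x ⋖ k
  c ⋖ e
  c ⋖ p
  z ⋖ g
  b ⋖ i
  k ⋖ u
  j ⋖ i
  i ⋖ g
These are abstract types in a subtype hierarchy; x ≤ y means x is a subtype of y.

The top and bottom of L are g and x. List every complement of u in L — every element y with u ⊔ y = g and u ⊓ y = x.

b, c, m

Need y with u ∨ y = g and u ∧ y = x.
Checking each element gives: b, c, m.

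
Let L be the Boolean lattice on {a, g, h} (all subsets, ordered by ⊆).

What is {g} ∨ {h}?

{g,h}

Under ⊆, join is union: {g} ∪ {h} = {g,h}.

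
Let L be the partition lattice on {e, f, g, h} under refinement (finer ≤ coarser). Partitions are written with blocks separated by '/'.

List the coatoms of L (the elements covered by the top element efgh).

The coatoms are exactly the elements covered by efgh: e/fgh, ef/gh, efg/h, efh/g, eg/fh, egh/f, eh/fg.

e/fgh, ef/gh, efg/h, efh/g, eg/fh, egh/f, eh/fg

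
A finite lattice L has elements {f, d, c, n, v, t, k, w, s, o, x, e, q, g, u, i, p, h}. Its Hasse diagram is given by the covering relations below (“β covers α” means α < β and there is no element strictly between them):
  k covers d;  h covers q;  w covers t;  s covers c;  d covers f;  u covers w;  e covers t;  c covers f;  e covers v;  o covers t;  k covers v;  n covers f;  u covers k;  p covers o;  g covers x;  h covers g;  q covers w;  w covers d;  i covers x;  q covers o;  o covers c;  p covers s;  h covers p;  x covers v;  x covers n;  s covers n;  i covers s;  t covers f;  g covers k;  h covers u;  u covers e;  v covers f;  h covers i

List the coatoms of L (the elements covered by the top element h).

g, i, p, q, u

The coatoms are exactly the elements covered by h: g, i, p, q, u.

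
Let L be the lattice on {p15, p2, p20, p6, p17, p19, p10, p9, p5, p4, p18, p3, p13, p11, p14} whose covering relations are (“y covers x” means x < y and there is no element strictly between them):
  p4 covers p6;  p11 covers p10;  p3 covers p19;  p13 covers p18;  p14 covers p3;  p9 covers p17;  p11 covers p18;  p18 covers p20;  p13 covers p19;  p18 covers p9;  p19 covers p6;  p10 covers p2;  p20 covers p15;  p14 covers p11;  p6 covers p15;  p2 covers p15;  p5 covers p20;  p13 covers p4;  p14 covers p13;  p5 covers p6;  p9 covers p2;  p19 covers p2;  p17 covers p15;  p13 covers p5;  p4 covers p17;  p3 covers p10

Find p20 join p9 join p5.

p13

Common upper bounds of {p20, p9, p5}: p13, p14.
The least among these is p13.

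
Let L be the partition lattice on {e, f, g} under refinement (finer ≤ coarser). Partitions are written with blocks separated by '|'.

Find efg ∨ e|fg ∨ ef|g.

The join of efg, e|fg, ef|g merges any blocks that overlap across the partitions, giving efg.

efg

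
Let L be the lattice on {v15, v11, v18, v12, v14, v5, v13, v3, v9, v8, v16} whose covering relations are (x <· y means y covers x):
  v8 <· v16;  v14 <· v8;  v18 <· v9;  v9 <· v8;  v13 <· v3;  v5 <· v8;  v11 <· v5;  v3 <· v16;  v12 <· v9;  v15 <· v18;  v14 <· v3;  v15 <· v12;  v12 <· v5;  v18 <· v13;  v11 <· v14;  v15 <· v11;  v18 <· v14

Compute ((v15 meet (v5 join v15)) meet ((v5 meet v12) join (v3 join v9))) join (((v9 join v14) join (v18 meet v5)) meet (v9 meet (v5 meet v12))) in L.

v5 ∨ v15 = v5
v15 ∧ v5 = v15
v5 ∧ v12 = v12
v3 ∨ v9 = v16
v12 ∨ v16 = v16
v15 ∧ v16 = v15
v9 ∨ v14 = v8
v18 ∧ v5 = v15
v8 ∨ v15 = v8
v5 ∧ v12 = v12
v9 ∧ v12 = v12
v8 ∧ v12 = v12
v15 ∨ v12 = v12

v12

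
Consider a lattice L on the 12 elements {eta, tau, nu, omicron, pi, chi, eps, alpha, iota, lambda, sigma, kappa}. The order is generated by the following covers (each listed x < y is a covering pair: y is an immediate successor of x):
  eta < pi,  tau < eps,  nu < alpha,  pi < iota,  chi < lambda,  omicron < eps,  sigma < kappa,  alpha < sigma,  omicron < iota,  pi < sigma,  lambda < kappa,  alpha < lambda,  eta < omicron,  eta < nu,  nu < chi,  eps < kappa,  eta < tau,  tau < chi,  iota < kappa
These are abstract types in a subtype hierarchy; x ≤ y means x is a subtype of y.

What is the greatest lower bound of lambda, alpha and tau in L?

eta

Common lower bounds of {lambda, alpha, tau}: eta.
The greatest among these is eta.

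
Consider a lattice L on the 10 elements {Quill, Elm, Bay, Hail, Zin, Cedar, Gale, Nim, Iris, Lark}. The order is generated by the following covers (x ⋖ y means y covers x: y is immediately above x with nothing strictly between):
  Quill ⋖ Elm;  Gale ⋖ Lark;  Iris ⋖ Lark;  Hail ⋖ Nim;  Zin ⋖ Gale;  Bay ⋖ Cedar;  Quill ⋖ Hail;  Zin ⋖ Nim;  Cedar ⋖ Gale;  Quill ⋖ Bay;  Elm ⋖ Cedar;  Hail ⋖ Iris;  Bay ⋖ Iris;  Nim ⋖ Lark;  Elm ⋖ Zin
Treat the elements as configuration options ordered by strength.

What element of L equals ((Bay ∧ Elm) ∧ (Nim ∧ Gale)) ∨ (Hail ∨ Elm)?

Nim

Bay ∧ Elm = Quill
Nim ∧ Gale = Zin
Quill ∧ Zin = Quill
Hail ∨ Elm = Nim
Quill ∨ Nim = Nim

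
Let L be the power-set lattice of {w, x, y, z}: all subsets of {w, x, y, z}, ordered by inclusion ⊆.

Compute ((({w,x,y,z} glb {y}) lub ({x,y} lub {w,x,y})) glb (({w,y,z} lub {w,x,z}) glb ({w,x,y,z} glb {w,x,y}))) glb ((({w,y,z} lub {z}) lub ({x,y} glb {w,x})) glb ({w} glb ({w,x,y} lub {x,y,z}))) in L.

{w,x,y,z} ∧ {y} = {y}
{x,y} ∨ {w,x,y} = {w,x,y}
{y} ∨ {w,x,y} = {w,x,y}
{w,y,z} ∨ {w,x,z} = {w,x,y,z}
{w,x,y,z} ∧ {w,x,y} = {w,x,y}
{w,x,y,z} ∧ {w,x,y} = {w,x,y}
{w,x,y} ∧ {w,x,y} = {w,x,y}
{w,y,z} ∨ {z} = {w,y,z}
{x,y} ∧ {w,x} = {x}
{w,y,z} ∨ {x} = {w,x,y,z}
{w,x,y} ∨ {x,y,z} = {w,x,y,z}
{w} ∧ {w,x,y,z} = {w}
{w,x,y,z} ∧ {w} = {w}
{w,x,y} ∧ {w} = {w}

{w}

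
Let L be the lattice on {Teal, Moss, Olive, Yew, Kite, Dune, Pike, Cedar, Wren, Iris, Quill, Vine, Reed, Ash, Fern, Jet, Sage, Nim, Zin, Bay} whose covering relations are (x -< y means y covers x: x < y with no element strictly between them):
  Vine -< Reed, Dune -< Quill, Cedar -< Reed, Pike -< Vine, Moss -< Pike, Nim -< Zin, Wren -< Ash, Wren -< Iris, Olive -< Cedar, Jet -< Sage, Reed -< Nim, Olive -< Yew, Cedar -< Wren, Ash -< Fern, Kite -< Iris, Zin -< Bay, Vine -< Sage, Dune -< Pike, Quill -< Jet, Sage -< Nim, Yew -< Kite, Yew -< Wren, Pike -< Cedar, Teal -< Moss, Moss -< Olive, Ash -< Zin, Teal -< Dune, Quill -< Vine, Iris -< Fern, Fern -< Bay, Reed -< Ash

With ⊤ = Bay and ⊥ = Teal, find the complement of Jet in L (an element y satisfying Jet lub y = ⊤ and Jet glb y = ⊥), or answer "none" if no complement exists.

Need y with Jet ∨ y = Bay and Jet ∧ y = Teal.
Checking each element gives: Kite.

Kite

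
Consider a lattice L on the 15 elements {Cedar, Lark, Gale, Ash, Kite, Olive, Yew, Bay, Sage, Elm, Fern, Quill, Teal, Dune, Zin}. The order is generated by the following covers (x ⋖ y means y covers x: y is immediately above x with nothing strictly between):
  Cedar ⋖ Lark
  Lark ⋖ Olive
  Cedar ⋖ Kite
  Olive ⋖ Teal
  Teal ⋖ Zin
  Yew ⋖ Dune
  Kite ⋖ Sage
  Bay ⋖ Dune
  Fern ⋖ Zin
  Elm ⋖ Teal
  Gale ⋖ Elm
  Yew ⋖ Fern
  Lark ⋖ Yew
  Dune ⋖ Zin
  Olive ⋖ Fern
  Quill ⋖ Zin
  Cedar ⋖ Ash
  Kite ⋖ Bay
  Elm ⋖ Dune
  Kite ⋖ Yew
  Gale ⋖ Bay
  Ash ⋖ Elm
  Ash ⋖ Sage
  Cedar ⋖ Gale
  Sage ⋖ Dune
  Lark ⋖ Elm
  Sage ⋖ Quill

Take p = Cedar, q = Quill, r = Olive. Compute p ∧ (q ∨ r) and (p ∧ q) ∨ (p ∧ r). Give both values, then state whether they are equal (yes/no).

Cedar; Cedar; yes

q ∨ r = Zin, so p ∧ (q ∨ r) = Cedar ∧ Zin = Cedar.
p ∧ q = Cedar and p ∧ r = Cedar, so (p ∧ q) ∨ (p ∧ r) = Cedar ∨ Cedar = Cedar.
Equal: yes.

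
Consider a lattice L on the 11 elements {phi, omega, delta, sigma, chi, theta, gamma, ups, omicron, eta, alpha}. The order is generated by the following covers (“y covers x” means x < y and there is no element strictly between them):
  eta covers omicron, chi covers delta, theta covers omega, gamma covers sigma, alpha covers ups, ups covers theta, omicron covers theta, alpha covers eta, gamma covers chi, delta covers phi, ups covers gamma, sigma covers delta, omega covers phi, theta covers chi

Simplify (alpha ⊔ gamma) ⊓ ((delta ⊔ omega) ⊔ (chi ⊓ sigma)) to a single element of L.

alpha ∨ gamma = alpha
delta ∨ omega = theta
chi ∧ sigma = delta
theta ∨ delta = theta
alpha ∧ theta = theta

theta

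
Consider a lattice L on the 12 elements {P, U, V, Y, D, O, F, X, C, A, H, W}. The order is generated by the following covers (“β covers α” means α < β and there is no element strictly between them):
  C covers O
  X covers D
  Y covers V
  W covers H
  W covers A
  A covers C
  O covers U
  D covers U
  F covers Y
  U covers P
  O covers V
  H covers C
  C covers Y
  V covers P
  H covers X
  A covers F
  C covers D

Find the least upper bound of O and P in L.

O

Common upper bounds of {O, P}: A, C, H, O, W.
The least among these is O.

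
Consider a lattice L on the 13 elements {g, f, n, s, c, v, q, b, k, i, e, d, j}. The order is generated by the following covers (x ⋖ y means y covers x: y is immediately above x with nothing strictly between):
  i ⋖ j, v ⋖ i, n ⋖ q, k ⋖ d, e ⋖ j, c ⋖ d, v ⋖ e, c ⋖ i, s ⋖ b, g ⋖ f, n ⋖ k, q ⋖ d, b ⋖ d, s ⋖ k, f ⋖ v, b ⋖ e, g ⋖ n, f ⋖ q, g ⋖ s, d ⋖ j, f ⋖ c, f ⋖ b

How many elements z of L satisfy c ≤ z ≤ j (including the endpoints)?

4

The interval [c, j] = {c, d, i, j}, which has 4 elements.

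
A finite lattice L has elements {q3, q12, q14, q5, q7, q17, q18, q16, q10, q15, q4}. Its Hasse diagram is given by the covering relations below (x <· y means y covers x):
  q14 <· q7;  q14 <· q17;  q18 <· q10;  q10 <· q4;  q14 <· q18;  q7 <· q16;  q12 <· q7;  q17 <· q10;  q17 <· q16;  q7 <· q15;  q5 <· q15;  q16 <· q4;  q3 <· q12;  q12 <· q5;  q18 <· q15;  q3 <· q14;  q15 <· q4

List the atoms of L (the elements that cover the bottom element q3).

q12, q14

The atoms are exactly the elements that cover q3: q12, q14.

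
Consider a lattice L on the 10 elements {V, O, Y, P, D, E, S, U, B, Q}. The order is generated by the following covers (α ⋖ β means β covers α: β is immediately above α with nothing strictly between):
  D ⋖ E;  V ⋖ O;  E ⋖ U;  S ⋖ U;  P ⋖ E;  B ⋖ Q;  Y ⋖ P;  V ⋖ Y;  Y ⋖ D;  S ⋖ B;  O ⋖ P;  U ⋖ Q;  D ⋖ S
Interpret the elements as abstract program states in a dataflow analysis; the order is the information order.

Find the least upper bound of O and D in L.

E

Common upper bounds of {O, D}: E, Q, U.
The least among these is E.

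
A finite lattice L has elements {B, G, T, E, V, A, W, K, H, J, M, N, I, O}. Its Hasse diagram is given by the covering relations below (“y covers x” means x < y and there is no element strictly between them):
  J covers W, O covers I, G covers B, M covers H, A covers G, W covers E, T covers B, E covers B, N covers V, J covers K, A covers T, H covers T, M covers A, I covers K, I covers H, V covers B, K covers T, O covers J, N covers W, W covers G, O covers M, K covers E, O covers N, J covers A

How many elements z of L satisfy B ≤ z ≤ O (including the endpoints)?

14

The interval [B, O] = {A, B, E, G, H, I, J, K, M, N, O, T, V, W}, which has 14 elements.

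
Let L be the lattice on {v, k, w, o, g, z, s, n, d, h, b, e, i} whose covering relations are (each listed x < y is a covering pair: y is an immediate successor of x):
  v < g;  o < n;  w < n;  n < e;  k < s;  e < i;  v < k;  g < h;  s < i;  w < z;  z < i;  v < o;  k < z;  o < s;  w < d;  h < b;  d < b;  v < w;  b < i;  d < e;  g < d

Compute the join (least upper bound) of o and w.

Common upper bounds of {o, w}: e, i, n.
The least among these is n.

n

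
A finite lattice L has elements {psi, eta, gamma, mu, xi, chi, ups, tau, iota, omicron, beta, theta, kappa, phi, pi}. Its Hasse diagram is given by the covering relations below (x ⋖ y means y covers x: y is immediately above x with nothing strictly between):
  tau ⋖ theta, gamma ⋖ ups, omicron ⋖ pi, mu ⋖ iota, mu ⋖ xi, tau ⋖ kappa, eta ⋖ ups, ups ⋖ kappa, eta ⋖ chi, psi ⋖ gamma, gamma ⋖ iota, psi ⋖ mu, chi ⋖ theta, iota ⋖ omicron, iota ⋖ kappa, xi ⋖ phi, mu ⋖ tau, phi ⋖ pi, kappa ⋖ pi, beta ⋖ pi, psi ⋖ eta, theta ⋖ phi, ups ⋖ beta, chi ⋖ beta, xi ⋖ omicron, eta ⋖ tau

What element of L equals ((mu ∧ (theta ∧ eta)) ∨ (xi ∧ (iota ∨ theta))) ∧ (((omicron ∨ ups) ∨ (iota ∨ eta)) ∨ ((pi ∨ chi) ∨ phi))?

theta ∧ eta = eta
mu ∧ eta = psi
iota ∨ theta = pi
xi ∧ pi = xi
psi ∨ xi = xi
omicron ∨ ups = pi
iota ∨ eta = kappa
pi ∨ kappa = pi
pi ∨ chi = pi
pi ∨ phi = pi
pi ∨ pi = pi
xi ∧ pi = xi

xi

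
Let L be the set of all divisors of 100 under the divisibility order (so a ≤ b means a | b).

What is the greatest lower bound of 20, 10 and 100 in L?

10

In the divisibility order, the meet is the greatest common divisor: gcd(20, 10, 100) = 10.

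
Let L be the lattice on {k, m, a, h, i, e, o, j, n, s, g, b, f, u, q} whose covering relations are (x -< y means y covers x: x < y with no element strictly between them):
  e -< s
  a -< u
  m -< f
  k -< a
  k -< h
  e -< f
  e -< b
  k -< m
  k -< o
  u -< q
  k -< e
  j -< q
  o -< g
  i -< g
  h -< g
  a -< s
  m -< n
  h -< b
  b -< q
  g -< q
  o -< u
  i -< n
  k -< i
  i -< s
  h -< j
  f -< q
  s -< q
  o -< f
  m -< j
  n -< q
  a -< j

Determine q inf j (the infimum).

Common lower bounds of {q, j}: a, h, j, k, m.
The greatest among these is j.

j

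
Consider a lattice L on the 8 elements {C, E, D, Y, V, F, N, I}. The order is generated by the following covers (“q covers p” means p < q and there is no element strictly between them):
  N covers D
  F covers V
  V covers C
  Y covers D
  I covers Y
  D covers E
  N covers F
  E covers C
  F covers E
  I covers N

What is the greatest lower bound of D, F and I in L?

Common lower bounds of {D, F, I}: C, E.
The greatest among these is E.

E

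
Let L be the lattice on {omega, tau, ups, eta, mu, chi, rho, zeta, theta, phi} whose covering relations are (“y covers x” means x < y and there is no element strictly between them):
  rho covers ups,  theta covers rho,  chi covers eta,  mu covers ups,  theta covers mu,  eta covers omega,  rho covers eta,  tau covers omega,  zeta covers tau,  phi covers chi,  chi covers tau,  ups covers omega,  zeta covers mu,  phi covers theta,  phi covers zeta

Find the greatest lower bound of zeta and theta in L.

mu

Common lower bounds of {zeta, theta}: mu, omega, ups.
The greatest among these is mu.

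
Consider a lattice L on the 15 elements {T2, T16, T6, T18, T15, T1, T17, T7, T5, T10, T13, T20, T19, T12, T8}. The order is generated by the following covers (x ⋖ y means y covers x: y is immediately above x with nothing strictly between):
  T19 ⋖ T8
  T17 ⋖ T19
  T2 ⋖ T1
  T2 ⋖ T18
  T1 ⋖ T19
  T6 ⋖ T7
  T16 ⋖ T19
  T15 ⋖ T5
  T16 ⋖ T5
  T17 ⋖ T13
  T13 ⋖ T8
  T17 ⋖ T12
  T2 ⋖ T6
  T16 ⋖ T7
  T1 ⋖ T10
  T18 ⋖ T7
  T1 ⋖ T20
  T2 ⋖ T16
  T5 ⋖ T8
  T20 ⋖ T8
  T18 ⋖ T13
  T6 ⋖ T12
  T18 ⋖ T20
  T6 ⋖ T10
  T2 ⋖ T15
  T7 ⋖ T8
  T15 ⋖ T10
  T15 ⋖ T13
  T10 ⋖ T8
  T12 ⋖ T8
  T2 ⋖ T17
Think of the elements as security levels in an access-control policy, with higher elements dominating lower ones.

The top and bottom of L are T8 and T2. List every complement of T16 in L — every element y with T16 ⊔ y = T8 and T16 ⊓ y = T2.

T10, T12, T13, T20

Need y with T16 ∨ y = T8 and T16 ∧ y = T2.
Checking each element gives: T10, T12, T13, T20.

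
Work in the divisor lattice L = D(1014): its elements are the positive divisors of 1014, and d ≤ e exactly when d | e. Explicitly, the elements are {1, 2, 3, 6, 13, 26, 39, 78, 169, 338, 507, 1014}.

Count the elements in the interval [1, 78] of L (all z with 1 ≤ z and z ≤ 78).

The interval [1, 78] = {1, 13, 2, 26, 3, 39, 6, 78}, which has 8 elements.

8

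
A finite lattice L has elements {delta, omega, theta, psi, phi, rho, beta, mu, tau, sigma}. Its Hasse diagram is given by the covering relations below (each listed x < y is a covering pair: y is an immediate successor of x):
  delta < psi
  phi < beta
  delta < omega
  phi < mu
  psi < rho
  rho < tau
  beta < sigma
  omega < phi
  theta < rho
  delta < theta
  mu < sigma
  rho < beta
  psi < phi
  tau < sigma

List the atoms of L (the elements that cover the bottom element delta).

omega, psi, theta

The atoms are exactly the elements that cover delta: omega, psi, theta.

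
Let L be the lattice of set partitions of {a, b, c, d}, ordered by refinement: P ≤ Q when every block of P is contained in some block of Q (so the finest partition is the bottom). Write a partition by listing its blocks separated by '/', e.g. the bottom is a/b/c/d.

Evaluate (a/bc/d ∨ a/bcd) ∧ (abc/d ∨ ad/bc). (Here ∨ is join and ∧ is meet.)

a/bc/d ∨ a/bcd = a/bcd
abc/d ∨ ad/bc = abcd
a/bcd ∧ abcd = a/bcd

a/bcd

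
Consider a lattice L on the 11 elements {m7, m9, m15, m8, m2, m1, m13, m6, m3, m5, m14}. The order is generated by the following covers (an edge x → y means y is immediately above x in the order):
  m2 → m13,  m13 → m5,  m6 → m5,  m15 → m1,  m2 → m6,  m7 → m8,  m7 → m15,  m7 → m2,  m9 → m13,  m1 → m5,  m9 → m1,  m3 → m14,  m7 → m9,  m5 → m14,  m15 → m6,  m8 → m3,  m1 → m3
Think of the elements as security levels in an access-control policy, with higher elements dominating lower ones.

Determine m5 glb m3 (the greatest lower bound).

Common lower bounds of {m5, m3}: m1, m15, m7, m9.
The greatest among these is m1.

m1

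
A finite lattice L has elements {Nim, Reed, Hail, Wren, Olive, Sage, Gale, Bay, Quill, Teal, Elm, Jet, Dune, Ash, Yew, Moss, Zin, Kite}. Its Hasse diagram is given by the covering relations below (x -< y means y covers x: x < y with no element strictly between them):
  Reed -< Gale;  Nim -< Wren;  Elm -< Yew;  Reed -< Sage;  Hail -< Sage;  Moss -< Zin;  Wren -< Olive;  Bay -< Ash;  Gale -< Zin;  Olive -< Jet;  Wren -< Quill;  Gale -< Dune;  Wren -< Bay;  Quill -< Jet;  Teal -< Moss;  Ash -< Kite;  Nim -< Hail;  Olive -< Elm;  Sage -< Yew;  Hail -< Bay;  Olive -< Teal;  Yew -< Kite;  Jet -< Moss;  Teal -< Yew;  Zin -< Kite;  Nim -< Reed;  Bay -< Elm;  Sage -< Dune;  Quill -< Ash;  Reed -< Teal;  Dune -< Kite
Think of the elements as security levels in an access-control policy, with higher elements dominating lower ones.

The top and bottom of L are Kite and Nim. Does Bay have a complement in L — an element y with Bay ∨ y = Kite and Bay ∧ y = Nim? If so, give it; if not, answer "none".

Gale

Need y with Bay ∨ y = Kite and Bay ∧ y = Nim.
Checking each element gives: Gale.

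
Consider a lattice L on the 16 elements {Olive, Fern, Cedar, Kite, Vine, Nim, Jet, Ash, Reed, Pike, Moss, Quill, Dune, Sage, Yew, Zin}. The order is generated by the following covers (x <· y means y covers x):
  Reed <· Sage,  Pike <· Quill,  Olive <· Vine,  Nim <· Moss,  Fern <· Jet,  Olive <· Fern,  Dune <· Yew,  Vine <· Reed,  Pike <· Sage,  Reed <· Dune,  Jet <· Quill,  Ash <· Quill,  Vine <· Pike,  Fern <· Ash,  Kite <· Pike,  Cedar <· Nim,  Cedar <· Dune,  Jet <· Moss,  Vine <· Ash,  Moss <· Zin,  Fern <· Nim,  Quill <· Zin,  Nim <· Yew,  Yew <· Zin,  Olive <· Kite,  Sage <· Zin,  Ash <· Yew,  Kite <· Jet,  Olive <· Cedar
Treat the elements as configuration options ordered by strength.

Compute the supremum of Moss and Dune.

Common upper bounds of {Moss, Dune}: Zin.
The least among these is Zin.

Zin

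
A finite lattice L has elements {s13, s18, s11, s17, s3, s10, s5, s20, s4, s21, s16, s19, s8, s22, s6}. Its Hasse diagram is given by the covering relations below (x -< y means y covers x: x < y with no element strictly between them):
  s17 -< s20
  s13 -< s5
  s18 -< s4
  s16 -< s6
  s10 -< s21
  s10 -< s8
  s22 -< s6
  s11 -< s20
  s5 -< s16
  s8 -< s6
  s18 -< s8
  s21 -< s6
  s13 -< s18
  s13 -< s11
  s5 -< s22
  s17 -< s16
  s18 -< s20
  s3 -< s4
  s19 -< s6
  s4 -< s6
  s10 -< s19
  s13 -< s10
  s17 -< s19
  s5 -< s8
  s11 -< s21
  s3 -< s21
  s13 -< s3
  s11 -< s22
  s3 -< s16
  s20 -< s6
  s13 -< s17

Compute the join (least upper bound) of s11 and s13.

s11

Common upper bounds of {s11, s13}: s11, s20, s21, s22, s6.
The least among these is s11.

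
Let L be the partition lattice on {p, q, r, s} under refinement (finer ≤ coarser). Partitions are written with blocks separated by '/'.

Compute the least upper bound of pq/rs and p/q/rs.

pq/rs

Common upper bounds of {pq/rs, p/q/rs}: pq/rs, pqrs.
The least among these is pq/rs.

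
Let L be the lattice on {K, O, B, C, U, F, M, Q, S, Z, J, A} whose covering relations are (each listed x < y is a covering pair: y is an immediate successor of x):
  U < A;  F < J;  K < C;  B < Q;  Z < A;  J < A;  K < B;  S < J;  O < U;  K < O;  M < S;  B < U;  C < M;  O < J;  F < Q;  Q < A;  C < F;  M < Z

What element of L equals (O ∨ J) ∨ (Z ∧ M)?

O ∨ J = J
Z ∧ M = M
J ∨ M = J

J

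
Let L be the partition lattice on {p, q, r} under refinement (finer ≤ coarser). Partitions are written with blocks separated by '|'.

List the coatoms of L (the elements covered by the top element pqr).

pq|r, pr|q, p|qr

The coatoms are exactly the elements covered by pqr: pq|r, pr|q, p|qr.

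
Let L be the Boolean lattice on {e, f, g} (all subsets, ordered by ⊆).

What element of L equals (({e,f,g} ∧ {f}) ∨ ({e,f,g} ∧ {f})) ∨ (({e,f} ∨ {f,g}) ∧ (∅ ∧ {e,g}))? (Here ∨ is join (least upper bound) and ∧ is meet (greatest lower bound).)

{f}

{e,f,g} ∧ {f} = {f}
{e,f,g} ∧ {f} = {f}
{f} ∨ {f} = {f}
{e,f} ∨ {f,g} = {e,f,g}
∅ ∧ {e,g} = ∅
{e,f,g} ∧ ∅ = ∅
{f} ∨ ∅ = {f}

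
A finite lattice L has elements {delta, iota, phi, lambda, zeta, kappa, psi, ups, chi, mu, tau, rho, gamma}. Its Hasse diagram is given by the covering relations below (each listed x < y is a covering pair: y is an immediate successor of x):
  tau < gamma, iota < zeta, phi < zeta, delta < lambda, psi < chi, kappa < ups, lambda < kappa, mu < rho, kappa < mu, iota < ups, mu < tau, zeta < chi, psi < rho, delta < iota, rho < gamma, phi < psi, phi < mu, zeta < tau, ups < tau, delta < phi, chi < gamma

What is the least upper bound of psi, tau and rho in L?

Common upper bounds of {psi, tau, rho}: gamma.
The least among these is gamma.

gamma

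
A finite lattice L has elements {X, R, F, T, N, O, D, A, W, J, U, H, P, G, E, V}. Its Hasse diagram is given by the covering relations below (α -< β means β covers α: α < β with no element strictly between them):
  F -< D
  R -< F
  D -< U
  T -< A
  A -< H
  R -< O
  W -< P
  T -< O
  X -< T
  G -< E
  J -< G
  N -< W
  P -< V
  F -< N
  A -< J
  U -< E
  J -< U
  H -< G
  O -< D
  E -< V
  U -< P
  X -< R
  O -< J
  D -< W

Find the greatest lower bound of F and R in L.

Common lower bounds of {F, R}: R, X.
The greatest among these is R.

R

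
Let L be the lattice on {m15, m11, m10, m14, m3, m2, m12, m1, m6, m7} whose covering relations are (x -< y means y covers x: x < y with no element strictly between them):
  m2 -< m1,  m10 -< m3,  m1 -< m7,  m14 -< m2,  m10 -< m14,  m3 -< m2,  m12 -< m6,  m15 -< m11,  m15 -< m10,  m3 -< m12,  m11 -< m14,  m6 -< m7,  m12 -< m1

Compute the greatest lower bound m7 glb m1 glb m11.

m11

Common lower bounds of {m7, m1, m11}: m11, m15.
The greatest among these is m11.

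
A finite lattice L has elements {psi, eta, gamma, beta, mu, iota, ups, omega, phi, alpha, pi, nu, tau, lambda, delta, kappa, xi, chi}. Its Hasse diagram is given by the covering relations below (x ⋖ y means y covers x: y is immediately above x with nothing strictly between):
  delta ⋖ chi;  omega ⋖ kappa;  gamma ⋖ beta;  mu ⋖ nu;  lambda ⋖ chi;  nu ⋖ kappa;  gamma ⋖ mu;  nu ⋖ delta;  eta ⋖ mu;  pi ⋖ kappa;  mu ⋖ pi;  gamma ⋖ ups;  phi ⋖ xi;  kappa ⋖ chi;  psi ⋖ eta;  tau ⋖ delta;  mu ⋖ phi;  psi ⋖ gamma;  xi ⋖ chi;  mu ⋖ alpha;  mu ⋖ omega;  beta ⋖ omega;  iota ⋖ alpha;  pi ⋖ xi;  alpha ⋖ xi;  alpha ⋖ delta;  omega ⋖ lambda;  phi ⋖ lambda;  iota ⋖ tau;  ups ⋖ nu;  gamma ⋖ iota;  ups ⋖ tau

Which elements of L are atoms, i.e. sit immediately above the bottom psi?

The atoms are exactly the elements that cover psi: eta, gamma.

eta, gamma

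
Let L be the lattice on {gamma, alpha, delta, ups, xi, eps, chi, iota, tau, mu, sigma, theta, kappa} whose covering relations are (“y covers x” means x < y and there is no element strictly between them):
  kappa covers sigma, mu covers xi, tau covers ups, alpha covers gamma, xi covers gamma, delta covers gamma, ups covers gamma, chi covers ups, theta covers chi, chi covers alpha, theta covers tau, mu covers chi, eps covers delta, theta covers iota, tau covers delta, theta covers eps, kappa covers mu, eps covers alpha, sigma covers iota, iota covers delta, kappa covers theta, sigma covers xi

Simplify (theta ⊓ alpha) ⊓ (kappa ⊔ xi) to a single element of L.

theta ∧ alpha = alpha
kappa ∨ xi = kappa
alpha ∧ kappa = alpha

alpha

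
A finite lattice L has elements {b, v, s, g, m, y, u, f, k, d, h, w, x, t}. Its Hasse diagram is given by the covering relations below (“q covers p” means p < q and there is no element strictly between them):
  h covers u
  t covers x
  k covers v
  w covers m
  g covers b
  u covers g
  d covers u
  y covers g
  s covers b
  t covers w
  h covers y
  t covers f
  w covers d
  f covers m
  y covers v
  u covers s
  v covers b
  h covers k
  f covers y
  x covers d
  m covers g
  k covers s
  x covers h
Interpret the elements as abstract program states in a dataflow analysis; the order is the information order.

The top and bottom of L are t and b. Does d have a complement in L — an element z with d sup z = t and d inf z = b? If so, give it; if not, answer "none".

none

For every candidate z, either d ∨ z ≠ t or d ∧ z ≠ b; no complement exists.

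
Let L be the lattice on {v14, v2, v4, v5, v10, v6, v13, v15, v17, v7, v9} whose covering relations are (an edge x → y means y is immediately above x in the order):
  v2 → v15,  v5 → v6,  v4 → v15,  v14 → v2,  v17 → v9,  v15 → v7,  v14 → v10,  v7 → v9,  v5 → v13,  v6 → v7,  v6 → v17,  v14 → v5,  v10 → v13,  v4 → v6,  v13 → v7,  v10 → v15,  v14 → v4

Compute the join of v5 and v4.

Common upper bounds of {v5, v4}: v17, v6, v7, v9.
The least among these is v6.

v6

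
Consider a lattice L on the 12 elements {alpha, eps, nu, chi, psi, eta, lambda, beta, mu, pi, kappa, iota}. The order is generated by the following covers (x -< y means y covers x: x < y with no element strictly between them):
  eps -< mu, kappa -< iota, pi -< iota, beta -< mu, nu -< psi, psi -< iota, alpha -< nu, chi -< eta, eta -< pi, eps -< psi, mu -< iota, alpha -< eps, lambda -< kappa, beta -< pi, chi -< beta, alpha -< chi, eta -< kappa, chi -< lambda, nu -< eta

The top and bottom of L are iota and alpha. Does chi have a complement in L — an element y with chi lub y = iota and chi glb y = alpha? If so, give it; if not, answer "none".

psi

Need y with chi ∨ y = iota and chi ∧ y = alpha.
Checking each element gives: psi.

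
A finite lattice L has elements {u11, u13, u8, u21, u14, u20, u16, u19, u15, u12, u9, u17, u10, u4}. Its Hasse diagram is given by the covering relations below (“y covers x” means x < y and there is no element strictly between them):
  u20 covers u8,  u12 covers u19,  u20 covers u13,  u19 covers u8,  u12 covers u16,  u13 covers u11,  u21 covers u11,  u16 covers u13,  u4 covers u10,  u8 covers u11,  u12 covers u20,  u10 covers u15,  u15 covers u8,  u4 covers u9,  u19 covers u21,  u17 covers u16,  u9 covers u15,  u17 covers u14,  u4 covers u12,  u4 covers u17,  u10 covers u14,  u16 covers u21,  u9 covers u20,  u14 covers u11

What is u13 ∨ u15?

Common upper bounds of {u13, u15}: u4, u9.
The least among these is u9.

u9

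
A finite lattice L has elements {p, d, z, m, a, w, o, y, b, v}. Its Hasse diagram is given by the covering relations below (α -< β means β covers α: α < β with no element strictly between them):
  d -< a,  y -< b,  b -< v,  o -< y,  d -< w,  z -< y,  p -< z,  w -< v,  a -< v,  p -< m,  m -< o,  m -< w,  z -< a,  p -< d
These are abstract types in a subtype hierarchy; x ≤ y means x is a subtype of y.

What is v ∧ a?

a

Common lower bounds of {v, a}: a, d, p, z.
The greatest among these is a.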